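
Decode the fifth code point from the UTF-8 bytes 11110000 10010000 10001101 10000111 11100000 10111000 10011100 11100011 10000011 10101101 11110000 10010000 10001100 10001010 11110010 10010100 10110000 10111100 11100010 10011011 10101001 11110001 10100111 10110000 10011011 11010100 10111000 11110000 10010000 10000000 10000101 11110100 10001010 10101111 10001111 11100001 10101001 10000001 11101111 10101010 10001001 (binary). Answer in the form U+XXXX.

U+94C3C

Offset 0: leading byte 0xF0 = 11110000 → 4-byte char #1 = F0 90 8D 87.
Offset 4: leading byte 0xE0 = 11100000 → 3-byte char #2 = E0 B8 9C.
Offset 7: leading byte 0xE3 = 11100011 → 3-byte char #3 = E3 83 AD.
Offset 10: leading byte 0xF0 = 11110000 → 4-byte char #4 = F0 90 8C 8A.
Offset 14: leading byte 0xF2 = 11110010 → 4-byte char #5 = F2 94 B0 BC.
Leading byte 0xF2 = 11110010 matches 11110xxx → 4-byte sequence.
Byte 1: 0xF2 = 11110010, payload 010 (3 bits).
Byte 2: 0x94 = 10010100 (10xxxxxx ✓), payload 010100.
Byte 3: 0xB0 = 10110000 (10xxxxxx ✓), payload 110000.
Byte 4: 0xBC = 10111100 (10xxxxxx ✓), payload 111100.
Concatenate: 010010100110000111100 = 0x94C3C (21 bits → U+94C3C).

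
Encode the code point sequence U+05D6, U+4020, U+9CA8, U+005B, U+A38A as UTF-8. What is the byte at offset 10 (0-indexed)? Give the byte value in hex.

0x8E

U+05D6 → 2-byte form D7 96 at offsets 0–1.
U+4020 → 3-byte form E4 80 A0 at offsets 2–4.
U+9CA8 → 3-byte form E9 B2 A8 at offsets 5–7.
U+005B → 1-byte form 5B at offsets 8–8.
U+A38A → 3-byte form EA 8E 8A at offsets 9–11.
Offset 10 falls in char 5's range; it's byte 2 of EA 8E 8A = 0x8E.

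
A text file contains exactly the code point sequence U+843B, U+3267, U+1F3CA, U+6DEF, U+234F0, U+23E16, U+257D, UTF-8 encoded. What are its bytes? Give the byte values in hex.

U+843B: 3-byte form → E8 90 BB.
U+3267: 3-byte form → E3 89 A7.
U+1F3CA: 4-byte form → F0 9F 8F 8A.
U+6DEF: 3-byte form → E6 B7 AF.
U+234F0: 4-byte form → F0 A3 93 B0.
U+23E16: 4-byte form → F0 A3 B8 96.
U+257D: 3-byte form → E2 95 BD.
Concatenated (24 bytes): E8 90 BB E3 89 A7 F0 9F 8F 8A E6 B7 AF F0 A3 93 B0 F0 A3 B8 96 E2 95 BD.

E8 90 BB E3 89 A7 F0 9F 8F 8A E6 B7 AF F0 A3 93 B0 F0 A3 B8 96 E2 95 BD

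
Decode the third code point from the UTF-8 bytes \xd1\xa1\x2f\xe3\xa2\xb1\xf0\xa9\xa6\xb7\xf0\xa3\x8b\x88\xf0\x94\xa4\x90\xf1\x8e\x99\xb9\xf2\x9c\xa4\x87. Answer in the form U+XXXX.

U+38B1

Offset 0: leading byte 0xD1 = 11010001 → 2-byte char #1 = D1 A1.
Offset 2: leading byte 0x2F = 00101111 → 1-byte char #2 = 2F.
Offset 3: leading byte 0xE3 = 11100011 → 3-byte char #3 = E3 A2 B1.
Leading byte 0xE3 = 11100011 matches 1110xxxx → 3-byte sequence.
Byte 1: 0xE3 = 11100011, payload 0011 (4 bits).
Byte 2: 0xA2 = 10100010 (10xxxxxx ✓), payload 100010.
Byte 3: 0xB1 = 10110001 (10xxxxxx ✓), payload 110001.
Concatenate: 0011100010110001 = 0x38B1 (16 bits → U+38B1).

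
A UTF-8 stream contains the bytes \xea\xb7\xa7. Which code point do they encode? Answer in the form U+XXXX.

U+ADE7

Leading byte 0xEA = 11101010 matches 1110xxxx → 3-byte sequence.
Byte 1: 0xEA = 11101010, payload 1010 (4 bits).
Byte 2: 0xB7 = 10110111 (10xxxxxx ✓), payload 110111.
Byte 3: 0xA7 = 10100111 (10xxxxxx ✓), payload 100111.
Concatenate: 1010110111100111 = 0xADE7 (16 bits → U+ADE7).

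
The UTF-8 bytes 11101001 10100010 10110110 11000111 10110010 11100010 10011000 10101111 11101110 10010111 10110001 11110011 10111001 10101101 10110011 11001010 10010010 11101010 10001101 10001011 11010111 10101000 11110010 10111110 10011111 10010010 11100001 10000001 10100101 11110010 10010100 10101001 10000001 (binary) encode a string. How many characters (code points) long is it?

11

Byte at offset 0: 0xE9 = 11101001 → 3-byte char (#1). Advance 3.
Byte at offset 3: 0xC7 = 11000111 → 2-byte char (#2). Advance 2.
Byte at offset 5: 0xE2 = 11100010 → 3-byte char (#3). Advance 3.
Byte at offset 8: 0xEE = 11101110 → 3-byte char (#4). Advance 3.
Byte at offset 11: 0xF3 = 11110011 → 4-byte char (#5). Advance 4.
Byte at offset 15: 0xCA = 11001010 → 2-byte char (#6). Advance 2.
Byte at offset 17: 0xEA = 11101010 → 3-byte char (#7). Advance 3.
Byte at offset 20: 0xD7 = 11010111 → 2-byte char (#8). Advance 2.
Byte at offset 22: 0xF2 = 11110010 → 4-byte char (#9). Advance 4.
Byte at offset 26: 0xE1 = 11100001 → 3-byte char (#10). Advance 3.
Byte at offset 29: 0xF2 = 11110010 → 4-byte char (#11). Advance 4.
Reached end at offset 33 after 11 code points.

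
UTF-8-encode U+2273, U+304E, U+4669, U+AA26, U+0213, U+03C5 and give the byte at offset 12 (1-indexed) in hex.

0xA6

1-indexed offset 12 is 0-indexed offset 11.
U+2273 → 3-byte form E2 89 B3 at offsets 0–2.
U+304E → 3-byte form E3 81 8E at offsets 3–5.
U+4669 → 3-byte form E4 99 A9 at offsets 6–8.
U+AA26 → 3-byte form EA A8 A6 at offsets 9–11.
Offset 11 falls in char 4's range; it's byte 3 of EA A8 A6 = 0xA6.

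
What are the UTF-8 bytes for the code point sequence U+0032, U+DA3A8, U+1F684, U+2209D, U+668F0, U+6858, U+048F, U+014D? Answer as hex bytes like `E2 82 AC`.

U+0032: 1-byte form → 32.
U+DA3A8: 4-byte form → F3 9A 8E A8.
U+1F684: 4-byte form → F0 9F 9A 84.
U+2209D: 4-byte form → F0 A2 82 9D.
U+668F0: 4-byte form → F1 A6 A3 B0.
U+6858: 3-byte form → E6 A1 98.
U+048F: 2-byte form → D2 8F.
U+014D: 2-byte form → C5 8D.
Concatenated (24 bytes): 32 F3 9A 8E A8 F0 9F 9A 84 F0 A2 82 9D F1 A6 A3 B0 E6 A1 98 D2 8F C5 8D.

32 F3 9A 8E A8 F0 9F 9A 84 F0 A2 82 9D F1 A6 A3 B0 E6 A1 98 D2 8F C5 8D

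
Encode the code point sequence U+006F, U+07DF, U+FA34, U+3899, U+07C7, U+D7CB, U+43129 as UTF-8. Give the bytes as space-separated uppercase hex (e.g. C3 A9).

U+006F: 1-byte form → 6F.
U+07DF: 2-byte form → DF 9F.
U+FA34: 3-byte form → EF A8 B4.
U+3899: 3-byte form → E3 A2 99.
U+07C7: 2-byte form → DF 87.
U+D7CB: 3-byte form → ED 9F 8B.
U+43129: 4-byte form → F1 83 84 A9.
Concatenated (18 bytes): 6F DF 9F EF A8 B4 E3 A2 99 DF 87 ED 9F 8B F1 83 84 A9.

6F DF 9F EF A8 B4 E3 A2 99 DF 87 ED 9F 8B F1 83 84 A9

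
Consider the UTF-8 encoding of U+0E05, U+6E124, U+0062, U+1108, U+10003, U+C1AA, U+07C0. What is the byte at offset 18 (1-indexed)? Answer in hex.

1-indexed offset 18 is 0-indexed offset 17.
U+0E05 → 3-byte form E0 B8 85 at offsets 0–2.
U+6E124 → 4-byte form F1 AE 84 A4 at offsets 3–6.
U+0062 → 1-byte form 62 at offsets 7–7.
U+1108 → 3-byte form E1 84 88 at offsets 8–10.
U+10003 → 4-byte form F0 90 80 83 at offsets 11–14.
U+C1AA → 3-byte form EC 86 AA at offsets 15–17.
Offset 17 falls in char 6's range; it's byte 3 of EC 86 AA = 0xAA.

0xAA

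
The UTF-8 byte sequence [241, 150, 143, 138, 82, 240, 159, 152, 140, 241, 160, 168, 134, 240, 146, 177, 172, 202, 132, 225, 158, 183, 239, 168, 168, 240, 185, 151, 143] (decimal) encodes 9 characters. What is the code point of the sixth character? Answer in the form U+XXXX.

Offset 0: leading byte 0xF1 = 11110001 → 4-byte char #1 = F1 96 8F 8A.
Offset 4: leading byte 0x52 = 01010010 → 1-byte char #2 = 52.
Offset 5: leading byte 0xF0 = 11110000 → 4-byte char #3 = F0 9F 98 8C.
Offset 9: leading byte 0xF1 = 11110001 → 4-byte char #4 = F1 A0 A8 86.
Offset 13: leading byte 0xF0 = 11110000 → 4-byte char #5 = F0 92 B1 AC.
Offset 17: leading byte 0xCA = 11001010 → 2-byte char #6 = CA 84.
Leading byte 0xCA = 11001010 matches 110xxxxx → 2-byte sequence.
Byte 1: 0xCA = 11001010, payload 01010 (5 bits).
Byte 2: 0x84 = 10000100 (10xxxxxx ✓), payload 000100.
Concatenate: 01010000100 = 0x284 (11 bits → U+0284).

U+0284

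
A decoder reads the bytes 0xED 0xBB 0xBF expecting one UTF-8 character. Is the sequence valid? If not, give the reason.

invalid (encodes a surrogate (U+D800–U+DFFF))

Structurally a 3-byte sequence; payload = 0xDEFF.
But 0xDEFF is in U+D800–U+DFFF, the surrogate range. Surrogates are not Unicode scalar values and are forbidden in UTF-8.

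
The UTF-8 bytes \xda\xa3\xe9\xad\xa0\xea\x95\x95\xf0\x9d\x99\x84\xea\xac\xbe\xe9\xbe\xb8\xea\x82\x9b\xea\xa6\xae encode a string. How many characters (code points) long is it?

8

Byte at offset 0: 0xDA = 11011010 → 2-byte char (#1). Advance 2.
Byte at offset 2: 0xE9 = 11101001 → 3-byte char (#2). Advance 3.
Byte at offset 5: 0xEA = 11101010 → 3-byte char (#3). Advance 3.
Byte at offset 8: 0xF0 = 11110000 → 4-byte char (#4). Advance 4.
Byte at offset 12: 0xEA = 11101010 → 3-byte char (#5). Advance 3.
Byte at offset 15: 0xE9 = 11101001 → 3-byte char (#6). Advance 3.
Byte at offset 18: 0xEA = 11101010 → 3-byte char (#7). Advance 3.
Byte at offset 21: 0xEA = 11101010 → 3-byte char (#8). Advance 3.
Reached end at offset 24 after 8 code points.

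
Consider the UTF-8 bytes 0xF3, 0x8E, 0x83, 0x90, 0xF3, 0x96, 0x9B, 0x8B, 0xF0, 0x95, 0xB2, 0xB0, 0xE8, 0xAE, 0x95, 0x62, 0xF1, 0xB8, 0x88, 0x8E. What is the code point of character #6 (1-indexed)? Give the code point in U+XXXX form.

U+7820E

Offset 0: leading byte 0xF3 = 11110011 → 4-byte char #1 = F3 8E 83 90.
Offset 4: leading byte 0xF3 = 11110011 → 4-byte char #2 = F3 96 9B 8B.
Offset 8: leading byte 0xF0 = 11110000 → 4-byte char #3 = F0 95 B2 B0.
Offset 12: leading byte 0xE8 = 11101000 → 3-byte char #4 = E8 AE 95.
Offset 15: leading byte 0x62 = 01100010 → 1-byte char #5 = 62.
Offset 16: leading byte 0xF1 = 11110001 → 4-byte char #6 = F1 B8 88 8E.
Leading byte 0xF1 = 11110001 matches 11110xxx → 4-byte sequence.
Byte 1: 0xF1 = 11110001, payload 001 (3 bits).
Byte 2: 0xB8 = 10111000 (10xxxxxx ✓), payload 111000.
Byte 3: 0x88 = 10001000 (10xxxxxx ✓), payload 001000.
Byte 4: 0x8E = 10001110 (10xxxxxx ✓), payload 001110.
Concatenate: 001111000001000001110 = 0x7820E (21 bits → U+7820E).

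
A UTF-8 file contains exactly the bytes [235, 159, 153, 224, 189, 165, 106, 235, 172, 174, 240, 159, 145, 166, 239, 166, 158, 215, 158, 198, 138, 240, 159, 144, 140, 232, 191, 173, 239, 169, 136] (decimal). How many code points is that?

Byte at offset 0: 0xEB = 11101011 → 3-byte char (#1). Advance 3.
Byte at offset 3: 0xE0 = 11100000 → 3-byte char (#2). Advance 3.
Byte at offset 6: 0x6A = 01101010 → 1-byte char (#3). Advance 1.
Byte at offset 7: 0xEB = 11101011 → 3-byte char (#4). Advance 3.
Byte at offset 10: 0xF0 = 11110000 → 4-byte char (#5). Advance 4.
Byte at offset 14: 0xEF = 11101111 → 3-byte char (#6). Advance 3.
Byte at offset 17: 0xD7 = 11010111 → 2-byte char (#7). Advance 2.
Byte at offset 19: 0xC6 = 11000110 → 2-byte char (#8). Advance 2.
Byte at offset 21: 0xF0 = 11110000 → 4-byte char (#9). Advance 4.
Byte at offset 25: 0xE8 = 11101000 → 3-byte char (#10). Advance 3.
Byte at offset 28: 0xEF = 11101111 → 3-byte char (#11). Advance 3.
Reached end at offset 31 after 11 code points.

11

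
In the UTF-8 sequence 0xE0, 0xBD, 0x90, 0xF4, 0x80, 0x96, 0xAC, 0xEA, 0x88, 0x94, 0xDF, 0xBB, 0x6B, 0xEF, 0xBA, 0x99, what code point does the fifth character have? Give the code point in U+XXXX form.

U+006B

Offset 0: leading byte 0xE0 = 11100000 → 3-byte char #1 = E0 BD 90.
Offset 3: leading byte 0xF4 = 11110100 → 4-byte char #2 = F4 80 96 AC.
Offset 7: leading byte 0xEA = 11101010 → 3-byte char #3 = EA 88 94.
Offset 10: leading byte 0xDF = 11011111 → 2-byte char #4 = DF BB.
Offset 12: leading byte 0x6B = 01101011 → 1-byte char #5 = 6B.
Leading byte 0x6B = 01101011 matches 0xxxxxxx → 1-byte sequence.
Byte 1: 0x6B = 01101011, payload 1101011 (7 bits).
Concatenate: 1101011 = 0x6B (7 bits → U+006B).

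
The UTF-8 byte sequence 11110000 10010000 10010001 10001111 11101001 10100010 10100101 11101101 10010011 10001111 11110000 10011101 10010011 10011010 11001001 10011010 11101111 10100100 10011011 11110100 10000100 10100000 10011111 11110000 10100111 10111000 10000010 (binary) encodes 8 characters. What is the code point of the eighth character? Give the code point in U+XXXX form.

Offset 0: leading byte 0xF0 = 11110000 → 4-byte char #1 = F0 90 91 8F.
Offset 4: leading byte 0xE9 = 11101001 → 3-byte char #2 = E9 A2 A5.
Offset 7: leading byte 0xED = 11101101 → 3-byte char #3 = ED 93 8F.
Offset 10: leading byte 0xF0 = 11110000 → 4-byte char #4 = F0 9D 93 9A.
Offset 14: leading byte 0xC9 = 11001001 → 2-byte char #5 = C9 9A.
Offset 16: leading byte 0xEF = 11101111 → 3-byte char #6 = EF A4 9B.
Offset 19: leading byte 0xF4 = 11110100 → 4-byte char #7 = F4 84 A0 9F.
Offset 23: leading byte 0xF0 = 11110000 → 4-byte char #8 = F0 A7 B8 82.
Leading byte 0xF0 = 11110000 matches 11110xxx → 4-byte sequence.
Byte 1: 0xF0 = 11110000, payload 000 (3 bits).
Byte 2: 0xA7 = 10100111 (10xxxxxx ✓), payload 100111.
Byte 3: 0xB8 = 10111000 (10xxxxxx ✓), payload 111000.
Byte 4: 0x82 = 10000010 (10xxxxxx ✓), payload 000010.
Concatenate: 000100111111000000010 = 0x27E02 (21 bits → U+27E02).

U+27E02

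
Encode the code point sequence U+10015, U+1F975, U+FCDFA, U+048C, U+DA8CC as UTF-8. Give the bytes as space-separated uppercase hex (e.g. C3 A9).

U+10015: 4-byte form → F0 90 80 95.
U+1F975: 4-byte form → F0 9F A5 B5.
U+FCDFA: 4-byte form → F3 BC B7 BA.
U+048C: 2-byte form → D2 8C.
U+DA8CC: 4-byte form → F3 9A A3 8C.
Concatenated (18 bytes): F0 90 80 95 F0 9F A5 B5 F3 BC B7 BA D2 8C F3 9A A3 8C.

F0 90 80 95 F0 9F A5 B5 F3 BC B7 BA D2 8C F3 9A A3 8C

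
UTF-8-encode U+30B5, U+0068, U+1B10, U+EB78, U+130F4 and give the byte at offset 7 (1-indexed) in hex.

0x90

1-indexed offset 7 is 0-indexed offset 6.
U+30B5 → 3-byte form E3 82 B5 at offsets 0–2.
U+0068 → 1-byte form 68 at offsets 3–3.
U+1B10 → 3-byte form E1 AC 90 at offsets 4–6.
Offset 6 falls in char 3's range; it's byte 3 of E1 AC 90 = 0x90.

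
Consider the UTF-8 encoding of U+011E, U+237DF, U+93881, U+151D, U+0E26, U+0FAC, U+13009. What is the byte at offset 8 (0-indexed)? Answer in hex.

U+011E → 2-byte form C4 9E at offsets 0–1.
U+237DF → 4-byte form F0 A3 9F 9F at offsets 2–5.
U+93881 → 4-byte form F2 93 A2 81 at offsets 6–9.
Offset 8 falls in char 3's range; it's byte 3 of F2 93 A2 81 = 0xA2.

0xA2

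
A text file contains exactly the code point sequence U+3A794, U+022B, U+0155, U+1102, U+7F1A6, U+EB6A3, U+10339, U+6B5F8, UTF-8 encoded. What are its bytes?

U+3A794: 4-byte form → F0 BA 9E 94.
U+022B: 2-byte form → C8 AB.
U+0155: 2-byte form → C5 95.
U+1102: 3-byte form → E1 84 82.
U+7F1A6: 4-byte form → F1 BF 86 A6.
U+EB6A3: 4-byte form → F3 AB 9A A3.
U+10339: 4-byte form → F0 90 8C B9.
U+6B5F8: 4-byte form → F1 AB 97 B8.
Concatenated (27 bytes): F0 BA 9E 94 C8 AB C5 95 E1 84 82 F1 BF 86 A6 F3 AB 9A A3 F0 90 8C B9 F1 AB 97 B8.

F0 BA 9E 94 C8 AB C5 95 E1 84 82 F1 BF 86 A6 F3 AB 9A A3 F0 90 8C B9 F1 AB 97 B8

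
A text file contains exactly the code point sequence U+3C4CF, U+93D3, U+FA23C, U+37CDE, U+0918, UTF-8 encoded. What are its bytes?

F0 BC 93 8F E9 8F 93 F3 BA 88 BC F0 B7 B3 9E E0 A4 98

U+3C4CF: 4-byte form → F0 BC 93 8F.
U+93D3: 3-byte form → E9 8F 93.
U+FA23C: 4-byte form → F3 BA 88 BC.
U+37CDE: 4-byte form → F0 B7 B3 9E.
U+0918: 3-byte form → E0 A4 98.
Concatenated (18 bytes): F0 BC 93 8F E9 8F 93 F3 BA 88 BC F0 B7 B3 9E E0 A4 98.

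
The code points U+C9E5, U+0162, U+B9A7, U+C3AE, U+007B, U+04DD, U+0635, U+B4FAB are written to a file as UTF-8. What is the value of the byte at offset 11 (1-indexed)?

0xAE

1-indexed offset 11 is 0-indexed offset 10.
U+C9E5 → 3-byte form EC A7 A5 at offsets 0–2.
U+0162 → 2-byte form C5 A2 at offsets 3–4.
U+B9A7 → 3-byte form EB A6 A7 at offsets 5–7.
U+C3AE → 3-byte form EC 8E AE at offsets 8–10.
Offset 10 falls in char 4's range; it's byte 3 of EC 8E AE = 0xAE.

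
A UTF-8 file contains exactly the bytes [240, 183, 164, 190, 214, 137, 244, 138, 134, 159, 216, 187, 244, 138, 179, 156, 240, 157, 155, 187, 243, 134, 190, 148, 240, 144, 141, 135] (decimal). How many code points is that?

8

Byte at offset 0: 0xF0 = 11110000 → 4-byte char (#1). Advance 4.
Byte at offset 4: 0xD6 = 11010110 → 2-byte char (#2). Advance 2.
Byte at offset 6: 0xF4 = 11110100 → 4-byte char (#3). Advance 4.
Byte at offset 10: 0xD8 = 11011000 → 2-byte char (#4). Advance 2.
Byte at offset 12: 0xF4 = 11110100 → 4-byte char (#5). Advance 4.
Byte at offset 16: 0xF0 = 11110000 → 4-byte char (#6). Advance 4.
Byte at offset 20: 0xF3 = 11110011 → 4-byte char (#7). Advance 4.
Byte at offset 24: 0xF0 = 11110000 → 4-byte char (#8). Advance 4.
Reached end at offset 28 after 8 code points.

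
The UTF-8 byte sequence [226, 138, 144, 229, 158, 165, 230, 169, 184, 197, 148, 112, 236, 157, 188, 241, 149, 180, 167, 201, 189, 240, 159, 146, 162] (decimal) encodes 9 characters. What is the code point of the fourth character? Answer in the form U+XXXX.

Offset 0: leading byte 0xE2 = 11100010 → 3-byte char #1 = E2 8A 90.
Offset 3: leading byte 0xE5 = 11100101 → 3-byte char #2 = E5 9E A5.
Offset 6: leading byte 0xE6 = 11100110 → 3-byte char #3 = E6 A9 B8.
Offset 9: leading byte 0xC5 = 11000101 → 2-byte char #4 = C5 94.
Leading byte 0xC5 = 11000101 matches 110xxxxx → 2-byte sequence.
Byte 1: 0xC5 = 11000101, payload 00101 (5 bits).
Byte 2: 0x94 = 10010100 (10xxxxxx ✓), payload 010100.
Concatenate: 00101010100 = 0x154 (11 bits → U+0154).

U+0154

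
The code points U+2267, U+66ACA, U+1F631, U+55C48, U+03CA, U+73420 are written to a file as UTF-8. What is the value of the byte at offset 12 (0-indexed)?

0x95

U+2267 → 3-byte form E2 89 A7 at offsets 0–2.
U+66ACA → 4-byte form F1 A6 AB 8A at offsets 3–6.
U+1F631 → 4-byte form F0 9F 98 B1 at offsets 7–10.
U+55C48 → 4-byte form F1 95 B1 88 at offsets 11–14.
Offset 12 falls in char 4's range; it's byte 2 of F1 95 B1 88 = 0x95.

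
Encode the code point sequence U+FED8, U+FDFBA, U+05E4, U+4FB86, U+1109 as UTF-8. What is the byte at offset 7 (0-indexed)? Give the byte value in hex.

U+FED8 → 3-byte form EF BB 98 at offsets 0–2.
U+FDFBA → 4-byte form F3 BD BE BA at offsets 3–6.
U+05E4 → 2-byte form D7 A4 at offsets 7–8.
Offset 7 falls in char 3's range; it's byte 1 of D7 A4 = 0xD7.

0xD7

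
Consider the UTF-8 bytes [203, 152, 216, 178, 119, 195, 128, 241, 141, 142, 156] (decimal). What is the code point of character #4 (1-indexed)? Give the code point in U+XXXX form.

U+00C0

Offset 0: leading byte 0xCB = 11001011 → 2-byte char #1 = CB 98.
Offset 2: leading byte 0xD8 = 11011000 → 2-byte char #2 = D8 B2.
Offset 4: leading byte 0x77 = 01110111 → 1-byte char #3 = 77.
Offset 5: leading byte 0xC3 = 11000011 → 2-byte char #4 = C3 80.
Leading byte 0xC3 = 11000011 matches 110xxxxx → 2-byte sequence.
Byte 1: 0xC3 = 11000011, payload 00011 (5 bits).
Byte 2: 0x80 = 10000000 (10xxxxxx ✓), payload 000000.
Concatenate: 00011000000 = 0xC0 (11 bits → U+00C0).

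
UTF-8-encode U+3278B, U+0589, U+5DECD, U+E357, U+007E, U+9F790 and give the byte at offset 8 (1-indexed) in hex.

0x9D

1-indexed offset 8 is 0-indexed offset 7.
U+3278B → 4-byte form F0 B2 9E 8B at offsets 0–3.
U+0589 → 2-byte form D6 89 at offsets 4–5.
U+5DECD → 4-byte form F1 9D BB 8D at offsets 6–9.
Offset 7 falls in char 3's range; it's byte 2 of F1 9D BB 8D = 0x9D.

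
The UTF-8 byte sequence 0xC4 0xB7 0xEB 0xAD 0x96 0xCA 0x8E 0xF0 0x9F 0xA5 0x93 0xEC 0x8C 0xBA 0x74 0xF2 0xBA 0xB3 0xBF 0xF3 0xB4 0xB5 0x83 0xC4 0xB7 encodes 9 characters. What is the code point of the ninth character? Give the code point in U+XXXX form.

Offset 0: leading byte 0xC4 = 11000100 → 2-byte char #1 = C4 B7.
Offset 2: leading byte 0xEB = 11101011 → 3-byte char #2 = EB AD 96.
Offset 5: leading byte 0xCA = 11001010 → 2-byte char #3 = CA 8E.
Offset 7: leading byte 0xF0 = 11110000 → 4-byte char #4 = F0 9F A5 93.
Offset 11: leading byte 0xEC = 11101100 → 3-byte char #5 = EC 8C BA.
Offset 14: leading byte 0x74 = 01110100 → 1-byte char #6 = 74.
Offset 15: leading byte 0xF2 = 11110010 → 4-byte char #7 = F2 BA B3 BF.
Offset 19: leading byte 0xF3 = 11110011 → 4-byte char #8 = F3 B4 B5 83.
Offset 23: leading byte 0xC4 = 11000100 → 2-byte char #9 = C4 B7.
Leading byte 0xC4 = 11000100 matches 110xxxxx → 2-byte sequence.
Byte 1: 0xC4 = 11000100, payload 00100 (5 bits).
Byte 2: 0xB7 = 10110111 (10xxxxxx ✓), payload 110111.
Concatenate: 00100110111 = 0x137 (11 bits → U+0137).

U+0137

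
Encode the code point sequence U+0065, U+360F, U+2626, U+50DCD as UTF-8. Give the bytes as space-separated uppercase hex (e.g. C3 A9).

U+0065: 1-byte form → 65.
U+360F: 3-byte form → E3 98 8F.
U+2626: 3-byte form → E2 98 A6.
U+50DCD: 4-byte form → F1 90 B7 8D.
Concatenated (11 bytes): 65 E3 98 8F E2 98 A6 F1 90 B7 8D.

65 E3 98 8F E2 98 A6 F1 90 B7 8D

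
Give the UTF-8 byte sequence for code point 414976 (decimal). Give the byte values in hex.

U+65500 = 0x65500 = 414976 decimal. In range U+10000–U+10FFFF → 4-byte form: 11110xxx 10xxxxxx 10xxxxxx 10xxxxxx.
Binary (21 bits): 001100101010100000000.
Split 3+6+6+6: 001 | 100101 | 010100 | 000000.
Byte 1: 11110001 = 0xF1.
Byte 2: 10100101 = 0xA5.
Byte 3: 10010100 = 0x94.
Byte 4: 10000000 = 0x80.

F1 A5 94 80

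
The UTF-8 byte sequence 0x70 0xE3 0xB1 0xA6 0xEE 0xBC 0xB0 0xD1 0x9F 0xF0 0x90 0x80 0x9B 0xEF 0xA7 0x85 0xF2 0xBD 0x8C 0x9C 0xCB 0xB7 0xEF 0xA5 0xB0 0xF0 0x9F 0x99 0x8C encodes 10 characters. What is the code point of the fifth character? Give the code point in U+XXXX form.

U+1001B

Offset 0: leading byte 0x70 = 01110000 → 1-byte char #1 = 70.
Offset 1: leading byte 0xE3 = 11100011 → 3-byte char #2 = E3 B1 A6.
Offset 4: leading byte 0xEE = 11101110 → 3-byte char #3 = EE BC B0.
Offset 7: leading byte 0xD1 = 11010001 → 2-byte char #4 = D1 9F.
Offset 9: leading byte 0xF0 = 11110000 → 4-byte char #5 = F0 90 80 9B.
Leading byte 0xF0 = 11110000 matches 11110xxx → 4-byte sequence.
Byte 1: 0xF0 = 11110000, payload 000 (3 bits).
Byte 2: 0x90 = 10010000 (10xxxxxx ✓), payload 010000.
Byte 3: 0x80 = 10000000 (10xxxxxx ✓), payload 000000.
Byte 4: 0x9B = 10011011 (10xxxxxx ✓), payload 011011.
Concatenate: 000010000000000011011 = 0x1001B (21 bits → U+1001B).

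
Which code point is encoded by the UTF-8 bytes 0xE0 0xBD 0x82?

U+0F42

Leading byte 0xE0 = 11100000 matches 1110xxxx → 3-byte sequence.
Byte 1: 0xE0 = 11100000, payload 0000 (4 bits).
Byte 2: 0xBD = 10111101 (10xxxxxx ✓), payload 111101.
Byte 3: 0x82 = 10000010 (10xxxxxx ✓), payload 000010.
Concatenate: 0000111101000010 = 0xF42 (16 bits → U+0F42).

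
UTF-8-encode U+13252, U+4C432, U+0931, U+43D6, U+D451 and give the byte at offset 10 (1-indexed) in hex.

0xA4

1-indexed offset 10 is 0-indexed offset 9.
U+13252 → 4-byte form F0 93 89 92 at offsets 0–3.
U+4C432 → 4-byte form F1 8C 90 B2 at offsets 4–7.
U+0931 → 3-byte form E0 A4 B1 at offsets 8–10.
Offset 9 falls in char 3's range; it's byte 2 of E0 A4 B1 = 0xA4.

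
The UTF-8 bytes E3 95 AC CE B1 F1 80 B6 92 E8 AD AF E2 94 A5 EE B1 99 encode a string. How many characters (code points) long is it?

6

Byte at offset 0: 0xE3 = 11100011 → 3-byte char (#1). Advance 3.
Byte at offset 3: 0xCE = 11001110 → 2-byte char (#2). Advance 2.
Byte at offset 5: 0xF1 = 11110001 → 4-byte char (#3). Advance 4.
Byte at offset 9: 0xE8 = 11101000 → 3-byte char (#4). Advance 3.
Byte at offset 12: 0xE2 = 11100010 → 3-byte char (#5). Advance 3.
Byte at offset 15: 0xEE = 11101110 → 3-byte char (#6). Advance 3.
Reached end at offset 18 after 6 code points.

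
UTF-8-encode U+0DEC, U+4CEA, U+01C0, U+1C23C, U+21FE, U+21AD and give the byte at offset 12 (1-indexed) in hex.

0xBC

1-indexed offset 12 is 0-indexed offset 11.
U+0DEC → 3-byte form E0 B7 AC at offsets 0–2.
U+4CEA → 3-byte form E4 B3 AA at offsets 3–5.
U+01C0 → 2-byte form C7 80 at offsets 6–7.
U+1C23C → 4-byte form F0 9C 88 BC at offsets 8–11.
Offset 11 falls in char 4's range; it's byte 4 of F0 9C 88 BC = 0xBC.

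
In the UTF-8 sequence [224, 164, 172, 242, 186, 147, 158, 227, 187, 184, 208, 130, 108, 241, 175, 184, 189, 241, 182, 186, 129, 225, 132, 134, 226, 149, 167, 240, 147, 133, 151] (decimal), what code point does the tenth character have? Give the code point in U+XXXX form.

Offset 0: leading byte 0xE0 = 11100000 → 3-byte char #1 = E0 A4 AC.
Offset 3: leading byte 0xF2 = 11110010 → 4-byte char #2 = F2 BA 93 9E.
Offset 7: leading byte 0xE3 = 11100011 → 3-byte char #3 = E3 BB B8.
Offset 10: leading byte 0xD0 = 11010000 → 2-byte char #4 = D0 82.
Offset 12: leading byte 0x6C = 01101100 → 1-byte char #5 = 6C.
Offset 13: leading byte 0xF1 = 11110001 → 4-byte char #6 = F1 AF B8 BD.
Offset 17: leading byte 0xF1 = 11110001 → 4-byte char #7 = F1 B6 BA 81.
Offset 21: leading byte 0xE1 = 11100001 → 3-byte char #8 = E1 84 86.
Offset 24: leading byte 0xE2 = 11100010 → 3-byte char #9 = E2 95 A7.
Offset 27: leading byte 0xF0 = 11110000 → 4-byte char #10 = F0 93 85 97.
Leading byte 0xF0 = 11110000 matches 11110xxx → 4-byte sequence.
Byte 1: 0xF0 = 11110000, payload 000 (3 bits).
Byte 2: 0x93 = 10010011 (10xxxxxx ✓), payload 010011.
Byte 3: 0x85 = 10000101 (10xxxxxx ✓), payload 000101.
Byte 4: 0x97 = 10010111 (10xxxxxx ✓), payload 010111.
Concatenate: 000010011000101010111 = 0x13157 (21 bits → U+13157).

U+13157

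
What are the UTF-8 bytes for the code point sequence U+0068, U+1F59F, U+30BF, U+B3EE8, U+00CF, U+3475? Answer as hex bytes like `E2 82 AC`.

U+0068: 1-byte form → 68.
U+1F59F: 4-byte form → F0 9F 96 9F.
U+30BF: 3-byte form → E3 82 BF.
U+B3EE8: 4-byte form → F2 B3 BB A8.
U+00CF: 2-byte form → C3 8F.
U+3475: 3-byte form → E3 91 B5.
Concatenated (17 bytes): 68 F0 9F 96 9F E3 82 BF F2 B3 BB A8 C3 8F E3 91 B5.

68 F0 9F 96 9F E3 82 BF F2 B3 BB A8 C3 8F E3 91 B5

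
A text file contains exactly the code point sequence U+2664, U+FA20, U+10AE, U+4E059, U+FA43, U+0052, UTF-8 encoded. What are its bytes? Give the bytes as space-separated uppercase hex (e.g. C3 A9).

E2 99 A4 EF A8 A0 E1 82 AE F1 8E 81 99 EF A9 83 52

U+2664: 3-byte form → E2 99 A4.
U+FA20: 3-byte form → EF A8 A0.
U+10AE: 3-byte form → E1 82 AE.
U+4E059: 4-byte form → F1 8E 81 99.
U+FA43: 3-byte form → EF A9 83.
U+0052: 1-byte form → 52.
Concatenated (17 bytes): E2 99 A4 EF A8 A0 E1 82 AE F1 8E 81 99 EF A9 83 52.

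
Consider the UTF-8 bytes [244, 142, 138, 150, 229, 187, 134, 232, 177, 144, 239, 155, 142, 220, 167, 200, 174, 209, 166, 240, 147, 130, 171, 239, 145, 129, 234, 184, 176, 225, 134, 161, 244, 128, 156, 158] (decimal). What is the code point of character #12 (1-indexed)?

Offset 0: leading byte 0xF4 = 11110100 → 4-byte char #1 = F4 8E 8A 96.
Offset 4: leading byte 0xE5 = 11100101 → 3-byte char #2 = E5 BB 86.
Offset 7: leading byte 0xE8 = 11101000 → 3-byte char #3 = E8 B1 90.
Offset 10: leading byte 0xEF = 11101111 → 3-byte char #4 = EF 9B 8E.
Offset 13: leading byte 0xDC = 11011100 → 2-byte char #5 = DC A7.
Offset 15: leading byte 0xC8 = 11001000 → 2-byte char #6 = C8 AE.
Offset 17: leading byte 0xD1 = 11010001 → 2-byte char #7 = D1 A6.
Offset 19: leading byte 0xF0 = 11110000 → 4-byte char #8 = F0 93 82 AB.
Offset 23: leading byte 0xEF = 11101111 → 3-byte char #9 = EF 91 81.
Offset 26: leading byte 0xEA = 11101010 → 3-byte char #10 = EA B8 B0.
Offset 29: leading byte 0xE1 = 11100001 → 3-byte char #11 = E1 86 A1.
Offset 32: leading byte 0xF4 = 11110100 → 4-byte char #12 = F4 80 9C 9E.
Leading byte 0xF4 = 11110100 matches 11110xxx → 4-byte sequence.
Byte 1: 0xF4 = 11110100, payload 100 (3 bits).
Byte 2: 0x80 = 10000000 (10xxxxxx ✓), payload 000000.
Byte 3: 0x9C = 10011100 (10xxxxxx ✓), payload 011100.
Byte 4: 0x9E = 10011110 (10xxxxxx ✓), payload 011110.
Concatenate: 100000000011100011110 = 0x10071E (21 bits → U+10071E).

U+10071E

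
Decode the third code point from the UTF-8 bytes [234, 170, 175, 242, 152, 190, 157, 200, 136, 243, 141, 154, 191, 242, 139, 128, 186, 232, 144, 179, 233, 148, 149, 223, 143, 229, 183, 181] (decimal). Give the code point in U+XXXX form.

Offset 0: leading byte 0xEA = 11101010 → 3-byte char #1 = EA AA AF.
Offset 3: leading byte 0xF2 = 11110010 → 4-byte char #2 = F2 98 BE 9D.
Offset 7: leading byte 0xC8 = 11001000 → 2-byte char #3 = C8 88.
Leading byte 0xC8 = 11001000 matches 110xxxxx → 2-byte sequence.
Byte 1: 0xC8 = 11001000, payload 01000 (5 bits).
Byte 2: 0x88 = 10001000 (10xxxxxx ✓), payload 001000.
Concatenate: 01000001000 = 0x208 (11 bits → U+0208).

U+0208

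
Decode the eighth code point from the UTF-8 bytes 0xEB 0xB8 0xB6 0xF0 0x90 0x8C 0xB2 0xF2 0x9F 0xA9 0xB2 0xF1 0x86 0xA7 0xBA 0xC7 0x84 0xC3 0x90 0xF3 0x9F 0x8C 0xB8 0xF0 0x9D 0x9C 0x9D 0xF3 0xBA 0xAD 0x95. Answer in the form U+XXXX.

U+1D71D

Offset 0: leading byte 0xEB = 11101011 → 3-byte char #1 = EB B8 B6.
Offset 3: leading byte 0xF0 = 11110000 → 4-byte char #2 = F0 90 8C B2.
Offset 7: leading byte 0xF2 = 11110010 → 4-byte char #3 = F2 9F A9 B2.
Offset 11: leading byte 0xF1 = 11110001 → 4-byte char #4 = F1 86 A7 BA.
Offset 15: leading byte 0xC7 = 11000111 → 2-byte char #5 = C7 84.
Offset 17: leading byte 0xC3 = 11000011 → 2-byte char #6 = C3 90.
Offset 19: leading byte 0xF3 = 11110011 → 4-byte char #7 = F3 9F 8C B8.
Offset 23: leading byte 0xF0 = 11110000 → 4-byte char #8 = F0 9D 9C 9D.
Leading byte 0xF0 = 11110000 matches 11110xxx → 4-byte sequence.
Byte 1: 0xF0 = 11110000, payload 000 (3 bits).
Byte 2: 0x9D = 10011101 (10xxxxxx ✓), payload 011101.
Byte 3: 0x9C = 10011100 (10xxxxxx ✓), payload 011100.
Byte 4: 0x9D = 10011101 (10xxxxxx ✓), payload 011101.
Concatenate: 000011101011100011101 = 0x1D71D (21 bits → U+1D71D).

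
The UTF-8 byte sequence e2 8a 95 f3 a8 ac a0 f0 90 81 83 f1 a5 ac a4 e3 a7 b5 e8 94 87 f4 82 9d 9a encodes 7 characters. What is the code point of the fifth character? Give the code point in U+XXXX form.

U+39F5

Offset 0: leading byte 0xE2 = 11100010 → 3-byte char #1 = E2 8A 95.
Offset 3: leading byte 0xF3 = 11110011 → 4-byte char #2 = F3 A8 AC A0.
Offset 7: leading byte 0xF0 = 11110000 → 4-byte char #3 = F0 90 81 83.
Offset 11: leading byte 0xF1 = 11110001 → 4-byte char #4 = F1 A5 AC A4.
Offset 15: leading byte 0xE3 = 11100011 → 3-byte char #5 = E3 A7 B5.
Leading byte 0xE3 = 11100011 matches 1110xxxx → 3-byte sequence.
Byte 1: 0xE3 = 11100011, payload 0011 (4 bits).
Byte 2: 0xA7 = 10100111 (10xxxxxx ✓), payload 100111.
Byte 3: 0xB5 = 10110101 (10xxxxxx ✓), payload 110101.
Concatenate: 0011100111110101 = 0x39F5 (16 bits → U+39F5).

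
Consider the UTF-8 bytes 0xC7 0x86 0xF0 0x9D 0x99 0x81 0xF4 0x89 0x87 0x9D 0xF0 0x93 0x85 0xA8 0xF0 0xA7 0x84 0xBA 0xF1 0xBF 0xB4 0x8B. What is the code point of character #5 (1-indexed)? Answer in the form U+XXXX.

U+2713A

Offset 0: leading byte 0xC7 = 11000111 → 2-byte char #1 = C7 86.
Offset 2: leading byte 0xF0 = 11110000 → 4-byte char #2 = F0 9D 99 81.
Offset 6: leading byte 0xF4 = 11110100 → 4-byte char #3 = F4 89 87 9D.
Offset 10: leading byte 0xF0 = 11110000 → 4-byte char #4 = F0 93 85 A8.
Offset 14: leading byte 0xF0 = 11110000 → 4-byte char #5 = F0 A7 84 BA.
Leading byte 0xF0 = 11110000 matches 11110xxx → 4-byte sequence.
Byte 1: 0xF0 = 11110000, payload 000 (3 bits).
Byte 2: 0xA7 = 10100111 (10xxxxxx ✓), payload 100111.
Byte 3: 0x84 = 10000100 (10xxxxxx ✓), payload 000100.
Byte 4: 0xBA = 10111010 (10xxxxxx ✓), payload 111010.
Concatenate: 000100111000100111010 = 0x2713A (21 bits → U+2713A).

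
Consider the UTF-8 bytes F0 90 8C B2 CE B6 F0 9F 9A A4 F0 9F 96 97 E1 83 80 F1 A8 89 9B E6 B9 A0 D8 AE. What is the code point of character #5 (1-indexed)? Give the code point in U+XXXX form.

U+10C0

Offset 0: leading byte 0xF0 = 11110000 → 4-byte char #1 = F0 90 8C B2.
Offset 4: leading byte 0xCE = 11001110 → 2-byte char #2 = CE B6.
Offset 6: leading byte 0xF0 = 11110000 → 4-byte char #3 = F0 9F 9A A4.
Offset 10: leading byte 0xF0 = 11110000 → 4-byte char #4 = F0 9F 96 97.
Offset 14: leading byte 0xE1 = 11100001 → 3-byte char #5 = E1 83 80.
Leading byte 0xE1 = 11100001 matches 1110xxxx → 3-byte sequence.
Byte 1: 0xE1 = 11100001, payload 0001 (4 bits).
Byte 2: 0x83 = 10000011 (10xxxxxx ✓), payload 000011.
Byte 3: 0x80 = 10000000 (10xxxxxx ✓), payload 000000.
Concatenate: 0001000011000000 = 0x10C0 (16 bits → U+10C0).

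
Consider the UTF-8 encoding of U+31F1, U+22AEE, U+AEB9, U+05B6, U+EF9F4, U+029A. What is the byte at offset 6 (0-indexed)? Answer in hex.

0xAE

U+31F1 → 3-byte form E3 87 B1 at offsets 0–2.
U+22AEE → 4-byte form F0 A2 AB AE at offsets 3–6.
Offset 6 falls in char 2's range; it's byte 4 of F0 A2 AB AE = 0xAE.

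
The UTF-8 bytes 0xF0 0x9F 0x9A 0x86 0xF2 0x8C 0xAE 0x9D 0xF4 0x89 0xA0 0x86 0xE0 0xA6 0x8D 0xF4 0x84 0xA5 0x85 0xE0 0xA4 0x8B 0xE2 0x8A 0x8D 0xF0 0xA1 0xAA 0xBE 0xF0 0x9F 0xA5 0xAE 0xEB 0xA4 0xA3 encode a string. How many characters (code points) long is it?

10

Byte at offset 0: 0xF0 = 11110000 → 4-byte char (#1). Advance 4.
Byte at offset 4: 0xF2 = 11110010 → 4-byte char (#2). Advance 4.
Byte at offset 8: 0xF4 = 11110100 → 4-byte char (#3). Advance 4.
Byte at offset 12: 0xE0 = 11100000 → 3-byte char (#4). Advance 3.
Byte at offset 15: 0xF4 = 11110100 → 4-byte char (#5). Advance 4.
Byte at offset 19: 0xE0 = 11100000 → 3-byte char (#6). Advance 3.
Byte at offset 22: 0xE2 = 11100010 → 3-byte char (#7). Advance 3.
Byte at offset 25: 0xF0 = 11110000 → 4-byte char (#8). Advance 4.
Byte at offset 29: 0xF0 = 11110000 → 4-byte char (#9). Advance 4.
Byte at offset 33: 0xEB = 11101011 → 3-byte char (#10). Advance 3.
Reached end at offset 36 after 10 code points.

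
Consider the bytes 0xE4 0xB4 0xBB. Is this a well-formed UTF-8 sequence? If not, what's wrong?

Leading byte 0xE4 = 11100100 → 3-byte form.
Continuation bytes 0xB4=10110100, 0xBB=10111011 all match 10xxxxxx.
Decoded value 0x4D3B is ≥ 0x800 (shortest form) and not a surrogate.

valid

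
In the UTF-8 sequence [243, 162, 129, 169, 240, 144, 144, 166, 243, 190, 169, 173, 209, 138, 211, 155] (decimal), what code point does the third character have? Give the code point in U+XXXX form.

Offset 0: leading byte 0xF3 = 11110011 → 4-byte char #1 = F3 A2 81 A9.
Offset 4: leading byte 0xF0 = 11110000 → 4-byte char #2 = F0 90 90 A6.
Offset 8: leading byte 0xF3 = 11110011 → 4-byte char #3 = F3 BE A9 AD.
Leading byte 0xF3 = 11110011 matches 11110xxx → 4-byte sequence.
Byte 1: 0xF3 = 11110011, payload 011 (3 bits).
Byte 2: 0xBE = 10111110 (10xxxxxx ✓), payload 111110.
Byte 3: 0xA9 = 10101001 (10xxxxxx ✓), payload 101001.
Byte 4: 0xAD = 10101101 (10xxxxxx ✓), payload 101101.
Concatenate: 011111110101001101101 = 0xFEA6D (21 bits → U+FEA6D).

U+FEA6D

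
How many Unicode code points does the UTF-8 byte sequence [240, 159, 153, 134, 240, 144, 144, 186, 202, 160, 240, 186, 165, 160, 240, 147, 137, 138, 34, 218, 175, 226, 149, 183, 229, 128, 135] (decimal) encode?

9

Byte at offset 0: 0xF0 = 11110000 → 4-byte char (#1). Advance 4.
Byte at offset 4: 0xF0 = 11110000 → 4-byte char (#2). Advance 4.
Byte at offset 8: 0xCA = 11001010 → 2-byte char (#3). Advance 2.
Byte at offset 10: 0xF0 = 11110000 → 4-byte char (#4). Advance 4.
Byte at offset 14: 0xF0 = 11110000 → 4-byte char (#5). Advance 4.
Byte at offset 18: 0x22 = 00100010 → 1-byte char (#6). Advance 1.
Byte at offset 19: 0xDA = 11011010 → 2-byte char (#7). Advance 2.
Byte at offset 21: 0xE2 = 11100010 → 3-byte char (#8). Advance 3.
Byte at offset 24: 0xE5 = 11100101 → 3-byte char (#9). Advance 3.
Reached end at offset 27 after 9 code points.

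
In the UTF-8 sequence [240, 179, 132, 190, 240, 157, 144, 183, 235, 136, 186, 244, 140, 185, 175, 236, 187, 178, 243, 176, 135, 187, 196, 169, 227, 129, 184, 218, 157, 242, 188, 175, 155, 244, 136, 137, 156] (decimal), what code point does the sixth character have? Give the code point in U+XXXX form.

U+F01FB

Offset 0: leading byte 0xF0 = 11110000 → 4-byte char #1 = F0 B3 84 BE.
Offset 4: leading byte 0xF0 = 11110000 → 4-byte char #2 = F0 9D 90 B7.
Offset 8: leading byte 0xEB = 11101011 → 3-byte char #3 = EB 88 BA.
Offset 11: leading byte 0xF4 = 11110100 → 4-byte char #4 = F4 8C B9 AF.
Offset 15: leading byte 0xEC = 11101100 → 3-byte char #5 = EC BB B2.
Offset 18: leading byte 0xF3 = 11110011 → 4-byte char #6 = F3 B0 87 BB.
Leading byte 0xF3 = 11110011 matches 11110xxx → 4-byte sequence.
Byte 1: 0xF3 = 11110011, payload 011 (3 bits).
Byte 2: 0xB0 = 10110000 (10xxxxxx ✓), payload 110000.
Byte 3: 0x87 = 10000111 (10xxxxxx ✓), payload 000111.
Byte 4: 0xBB = 10111011 (10xxxxxx ✓), payload 111011.
Concatenate: 011110000000111111011 = 0xF01FB (21 bits → U+F01FB).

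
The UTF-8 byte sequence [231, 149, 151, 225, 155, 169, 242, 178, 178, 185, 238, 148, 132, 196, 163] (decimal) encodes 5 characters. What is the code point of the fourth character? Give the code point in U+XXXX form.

Offset 0: leading byte 0xE7 = 11100111 → 3-byte char #1 = E7 95 97.
Offset 3: leading byte 0xE1 = 11100001 → 3-byte char #2 = E1 9B A9.
Offset 6: leading byte 0xF2 = 11110010 → 4-byte char #3 = F2 B2 B2 B9.
Offset 10: leading byte 0xEE = 11101110 → 3-byte char #4 = EE 94 84.
Leading byte 0xEE = 11101110 matches 1110xxxx → 3-byte sequence.
Byte 1: 0xEE = 11101110, payload 1110 (4 bits).
Byte 2: 0x94 = 10010100 (10xxxxxx ✓), payload 010100.
Byte 3: 0x84 = 10000100 (10xxxxxx ✓), payload 000100.
Concatenate: 1110010100000100 = 0xE504 (16 bits → U+E504).

U+E504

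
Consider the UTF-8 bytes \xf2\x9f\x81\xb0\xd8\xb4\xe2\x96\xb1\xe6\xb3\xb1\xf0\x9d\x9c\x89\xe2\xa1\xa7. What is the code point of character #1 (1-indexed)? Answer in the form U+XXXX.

Offset 0: leading byte 0xF2 = 11110010 → 4-byte char #1 = F2 9F 81 B0.
Leading byte 0xF2 = 11110010 matches 11110xxx → 4-byte sequence.
Byte 1: 0xF2 = 11110010, payload 010 (3 bits).
Byte 2: 0x9F = 10011111 (10xxxxxx ✓), payload 011111.
Byte 3: 0x81 = 10000001 (10xxxxxx ✓), payload 000001.
Byte 4: 0xB0 = 10110000 (10xxxxxx ✓), payload 110000.
Concatenate: 010011111000001110000 = 0x9F070 (21 bits → U+9F070).

U+9F070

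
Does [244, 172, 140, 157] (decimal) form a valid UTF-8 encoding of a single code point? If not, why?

Leading byte 0xF4 = 11110100 → 4-byte form.
Payload = 0x12C31D, which exceeds U+10FFFF, the maximum Unicode code point. (Leading bytes F5–FF, or F4 followed by ≥ 0x90, are invalid.)

invalid (encodes a value above U+10FFFF)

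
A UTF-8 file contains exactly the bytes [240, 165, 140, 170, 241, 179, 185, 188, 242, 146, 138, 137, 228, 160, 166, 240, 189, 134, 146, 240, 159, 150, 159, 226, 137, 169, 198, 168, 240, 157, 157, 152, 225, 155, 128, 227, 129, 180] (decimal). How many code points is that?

11

Byte at offset 0: 0xF0 = 11110000 → 4-byte char (#1). Advance 4.
Byte at offset 4: 0xF1 = 11110001 → 4-byte char (#2). Advance 4.
Byte at offset 8: 0xF2 = 11110010 → 4-byte char (#3). Advance 4.
Byte at offset 12: 0xE4 = 11100100 → 3-byte char (#4). Advance 3.
Byte at offset 15: 0xF0 = 11110000 → 4-byte char (#5). Advance 4.
Byte at offset 19: 0xF0 = 11110000 → 4-byte char (#6). Advance 4.
Byte at offset 23: 0xE2 = 11100010 → 3-byte char (#7). Advance 3.
Byte at offset 26: 0xC6 = 11000110 → 2-byte char (#8). Advance 2.
Byte at offset 28: 0xF0 = 11110000 → 4-byte char (#9). Advance 4.
Byte at offset 32: 0xE1 = 11100001 → 3-byte char (#10). Advance 3.
Byte at offset 35: 0xE3 = 11100011 → 3-byte char (#11). Advance 3.
Reached end at offset 38 after 11 code points.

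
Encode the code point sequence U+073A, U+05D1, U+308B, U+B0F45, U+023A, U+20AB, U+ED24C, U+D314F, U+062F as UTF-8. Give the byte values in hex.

DC BA D7 91 E3 82 8B F2 B0 BD 85 C8 BA E2 82 AB F3 AD 89 8C F3 93 85 8F D8 AF

U+073A: 2-byte form → DC BA.
U+05D1: 2-byte form → D7 91.
U+308B: 3-byte form → E3 82 8B.
U+B0F45: 4-byte form → F2 B0 BD 85.
U+023A: 2-byte form → C8 BA.
U+20AB: 3-byte form → E2 82 AB.
U+ED24C: 4-byte form → F3 AD 89 8C.
U+D314F: 4-byte form → F3 93 85 8F.
U+062F: 2-byte form → D8 AF.
Concatenated (26 bytes): DC BA D7 91 E3 82 8B F2 B0 BD 85 C8 BA E2 82 AB F3 AD 89 8C F3 93 85 8F D8 AF.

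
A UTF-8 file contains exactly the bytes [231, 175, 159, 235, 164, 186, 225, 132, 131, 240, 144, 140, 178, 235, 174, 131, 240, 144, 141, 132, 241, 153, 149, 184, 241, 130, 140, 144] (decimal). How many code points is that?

8

Byte at offset 0: 0xE7 = 11100111 → 3-byte char (#1). Advance 3.
Byte at offset 3: 0xEB = 11101011 → 3-byte char (#2). Advance 3.
Byte at offset 6: 0xE1 = 11100001 → 3-byte char (#3). Advance 3.
Byte at offset 9: 0xF0 = 11110000 → 4-byte char (#4). Advance 4.
Byte at offset 13: 0xEB = 11101011 → 3-byte char (#5). Advance 3.
Byte at offset 16: 0xF0 = 11110000 → 4-byte char (#6). Advance 4.
Byte at offset 20: 0xF1 = 11110001 → 4-byte char (#7). Advance 4.
Byte at offset 24: 0xF1 = 11110001 → 4-byte char (#8). Advance 4.
Reached end at offset 28 after 8 code points.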